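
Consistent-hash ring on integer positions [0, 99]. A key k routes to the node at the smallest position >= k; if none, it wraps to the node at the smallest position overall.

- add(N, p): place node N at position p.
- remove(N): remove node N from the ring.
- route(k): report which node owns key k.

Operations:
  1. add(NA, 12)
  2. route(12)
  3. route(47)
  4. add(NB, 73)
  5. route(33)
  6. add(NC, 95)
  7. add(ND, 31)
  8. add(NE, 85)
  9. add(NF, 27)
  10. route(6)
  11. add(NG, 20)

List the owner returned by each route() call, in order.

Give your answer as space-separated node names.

Answer: NA NA NB NA

Derivation:
Op 1: add NA@12 -> ring=[12:NA]
Op 2: route key 12: smallest pos >= 12 is 12 -> NA
Op 3: route key 47: none >= 47, wrap to smallest pos 12 -> NA
Op 4: add NB@73 -> ring=[12:NA,73:NB]
Op 5: route key 33: smallest pos >= 33 is 73 -> NB
Op 6: add NC@95 -> ring=[12:NA,73:NB,95:NC]
Op 7: add ND@31 -> ring=[12:NA,31:ND,73:NB,95:NC]
Op 8: add NE@85 -> ring=[12:NA,31:ND,73:NB,85:NE,95:NC]
Op 9: add NF@27 -> ring=[12:NA,27:NF,31:ND,73:NB,85:NE,95:NC]
Op 10: route key 6: smallest pos >= 6 is 12 -> NA
Op 11: add NG@20 -> ring=[12:NA,20:NG,27:NF,31:ND,73:NB,85:NE,95:NC]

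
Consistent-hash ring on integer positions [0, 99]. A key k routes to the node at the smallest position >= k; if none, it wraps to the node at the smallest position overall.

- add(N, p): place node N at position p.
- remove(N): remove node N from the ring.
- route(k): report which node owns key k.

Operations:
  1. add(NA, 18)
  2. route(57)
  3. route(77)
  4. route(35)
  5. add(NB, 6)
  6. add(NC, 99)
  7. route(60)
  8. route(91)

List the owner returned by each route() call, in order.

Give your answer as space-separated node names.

Answer: NA NA NA NC NC

Derivation:
Op 1: add NA@18 -> ring=[18:NA]
Op 2: route key 57: none >= 57, wrap to smallest pos 18 -> NA
Op 3: route key 77: none >= 77, wrap to smallest pos 18 -> NA
Op 4: route key 35: none >= 35, wrap to smallest pos 18 -> NA
Op 5: add NB@6 -> ring=[6:NB,18:NA]
Op 6: add NC@99 -> ring=[6:NB,18:NA,99:NC]
Op 7: route key 60: smallest pos >= 60 is 99 -> NC
Op 8: route key 91: smallest pos >= 91 is 99 -> NC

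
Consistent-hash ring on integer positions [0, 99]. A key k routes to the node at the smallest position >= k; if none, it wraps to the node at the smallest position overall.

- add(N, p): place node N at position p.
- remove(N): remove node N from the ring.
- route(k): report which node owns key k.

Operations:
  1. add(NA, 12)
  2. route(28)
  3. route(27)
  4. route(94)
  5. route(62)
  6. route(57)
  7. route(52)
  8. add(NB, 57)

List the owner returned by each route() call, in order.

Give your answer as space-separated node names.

Answer: NA NA NA NA NA NA

Derivation:
Op 1: add NA@12 -> ring=[12:NA]
Op 2: route key 28: none >= 28, wrap to smallest pos 12 -> NA
Op 3: route key 27: none >= 27, wrap to smallest pos 12 -> NA
Op 4: route key 94: none >= 94, wrap to smallest pos 12 -> NA
Op 5: route key 62: none >= 62, wrap to smallest pos 12 -> NA
Op 6: route key 57: none >= 57, wrap to smallest pos 12 -> NA
Op 7: route key 52: none >= 52, wrap to smallest pos 12 -> NA
Op 8: add NB@57 -> ring=[12:NA,57:NB]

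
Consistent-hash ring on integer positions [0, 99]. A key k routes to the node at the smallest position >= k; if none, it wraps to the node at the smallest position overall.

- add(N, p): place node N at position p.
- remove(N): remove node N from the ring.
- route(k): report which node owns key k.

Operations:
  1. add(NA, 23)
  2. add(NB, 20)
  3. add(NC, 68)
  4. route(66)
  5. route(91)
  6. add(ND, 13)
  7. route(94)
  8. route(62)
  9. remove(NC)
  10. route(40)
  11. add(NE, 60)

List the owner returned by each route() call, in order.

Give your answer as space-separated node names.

Op 1: add NA@23 -> ring=[23:NA]
Op 2: add NB@20 -> ring=[20:NB,23:NA]
Op 3: add NC@68 -> ring=[20:NB,23:NA,68:NC]
Op 4: route key 66: smallest pos >= 66 is 68 -> NC
Op 5: route key 91: none >= 91, wrap to smallest pos 20 -> NB
Op 6: add ND@13 -> ring=[13:ND,20:NB,23:NA,68:NC]
Op 7: route key 94: none >= 94, wrap to smallest pos 13 -> ND
Op 8: route key 62: smallest pos >= 62 is 68 -> NC
Op 9: remove NC -> ring=[13:ND,20:NB,23:NA]
Op 10: route key 40: none >= 40, wrap to smallest pos 13 -> ND
Op 11: add NE@60 -> ring=[13:ND,20:NB,23:NA,60:NE]

Answer: NC NB ND NC ND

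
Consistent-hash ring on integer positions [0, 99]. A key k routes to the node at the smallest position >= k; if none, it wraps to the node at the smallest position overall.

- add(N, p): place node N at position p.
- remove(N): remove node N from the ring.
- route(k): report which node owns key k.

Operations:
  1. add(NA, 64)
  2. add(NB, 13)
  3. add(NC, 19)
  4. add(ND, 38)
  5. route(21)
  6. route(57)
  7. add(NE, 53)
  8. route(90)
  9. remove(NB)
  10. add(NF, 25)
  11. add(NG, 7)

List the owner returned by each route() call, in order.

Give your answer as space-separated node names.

Op 1: add NA@64 -> ring=[64:NA]
Op 2: add NB@13 -> ring=[13:NB,64:NA]
Op 3: add NC@19 -> ring=[13:NB,19:NC,64:NA]
Op 4: add ND@38 -> ring=[13:NB,19:NC,38:ND,64:NA]
Op 5: route key 21: smallest pos >= 21 is 38 -> ND
Op 6: route key 57: smallest pos >= 57 is 64 -> NA
Op 7: add NE@53 -> ring=[13:NB,19:NC,38:ND,53:NE,64:NA]
Op 8: route key 90: none >= 90, wrap to smallest pos 13 -> NB
Op 9: remove NB -> ring=[19:NC,38:ND,53:NE,64:NA]
Op 10: add NF@25 -> ring=[19:NC,25:NF,38:ND,53:NE,64:NA]
Op 11: add NG@7 -> ring=[7:NG,19:NC,25:NF,38:ND,53:NE,64:NA]

Answer: ND NA NB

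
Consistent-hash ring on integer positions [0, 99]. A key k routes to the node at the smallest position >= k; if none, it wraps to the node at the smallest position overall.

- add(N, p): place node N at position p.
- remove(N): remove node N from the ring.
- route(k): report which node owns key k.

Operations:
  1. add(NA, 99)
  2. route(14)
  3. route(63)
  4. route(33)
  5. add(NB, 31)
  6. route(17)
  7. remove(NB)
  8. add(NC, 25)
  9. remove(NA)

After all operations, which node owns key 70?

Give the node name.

Op 1: add NA@99 -> ring=[99:NA]
Op 2: route key 14: smallest pos >= 14 is 99 -> NA
Op 3: route key 63: smallest pos >= 63 is 99 -> NA
Op 4: route key 33: smallest pos >= 33 is 99 -> NA
Op 5: add NB@31 -> ring=[31:NB,99:NA]
Op 6: route key 17: smallest pos >= 17 is 31 -> NB
Op 7: remove NB -> ring=[99:NA]
Op 8: add NC@25 -> ring=[25:NC,99:NA]
Op 9: remove NA -> ring=[25:NC]
Final route key 70: none >= 70, wrap to smallest pos 25 -> NC

Answer: NC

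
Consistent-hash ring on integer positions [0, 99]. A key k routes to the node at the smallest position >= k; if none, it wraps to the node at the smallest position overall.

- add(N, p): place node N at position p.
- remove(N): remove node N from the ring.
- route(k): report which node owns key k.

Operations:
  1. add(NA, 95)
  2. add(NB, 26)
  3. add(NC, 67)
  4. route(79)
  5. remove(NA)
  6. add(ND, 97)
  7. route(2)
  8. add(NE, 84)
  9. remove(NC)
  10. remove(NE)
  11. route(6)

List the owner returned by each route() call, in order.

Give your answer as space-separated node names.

Answer: NA NB NB

Derivation:
Op 1: add NA@95 -> ring=[95:NA]
Op 2: add NB@26 -> ring=[26:NB,95:NA]
Op 3: add NC@67 -> ring=[26:NB,67:NC,95:NA]
Op 4: route key 79: smallest pos >= 79 is 95 -> NA
Op 5: remove NA -> ring=[26:NB,67:NC]
Op 6: add ND@97 -> ring=[26:NB,67:NC,97:ND]
Op 7: route key 2: smallest pos >= 2 is 26 -> NB
Op 8: add NE@84 -> ring=[26:NB,67:NC,84:NE,97:ND]
Op 9: remove NC -> ring=[26:NB,84:NE,97:ND]
Op 10: remove NE -> ring=[26:NB,97:ND]
Op 11: route key 6: smallest pos >= 6 is 26 -> NB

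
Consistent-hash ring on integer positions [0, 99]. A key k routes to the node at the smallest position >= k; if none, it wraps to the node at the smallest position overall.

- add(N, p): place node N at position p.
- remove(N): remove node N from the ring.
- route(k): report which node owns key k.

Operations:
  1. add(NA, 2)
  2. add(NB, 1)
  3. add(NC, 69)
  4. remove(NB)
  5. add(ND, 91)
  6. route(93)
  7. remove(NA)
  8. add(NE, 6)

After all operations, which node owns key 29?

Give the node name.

Answer: NC

Derivation:
Op 1: add NA@2 -> ring=[2:NA]
Op 2: add NB@1 -> ring=[1:NB,2:NA]
Op 3: add NC@69 -> ring=[1:NB,2:NA,69:NC]
Op 4: remove NB -> ring=[2:NA,69:NC]
Op 5: add ND@91 -> ring=[2:NA,69:NC,91:ND]
Op 6: route key 93: none >= 93, wrap to smallest pos 2 -> NA
Op 7: remove NA -> ring=[69:NC,91:ND]
Op 8: add NE@6 -> ring=[6:NE,69:NC,91:ND]
Final route key 29: smallest pos >= 29 is 69 -> NC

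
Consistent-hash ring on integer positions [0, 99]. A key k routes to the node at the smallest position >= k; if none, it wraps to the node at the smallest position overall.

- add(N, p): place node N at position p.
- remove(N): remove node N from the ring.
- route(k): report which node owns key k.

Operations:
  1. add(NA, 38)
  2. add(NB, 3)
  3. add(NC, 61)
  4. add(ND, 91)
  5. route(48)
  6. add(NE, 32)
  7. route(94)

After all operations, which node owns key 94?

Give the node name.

Answer: NB

Derivation:
Op 1: add NA@38 -> ring=[38:NA]
Op 2: add NB@3 -> ring=[3:NB,38:NA]
Op 3: add NC@61 -> ring=[3:NB,38:NA,61:NC]
Op 4: add ND@91 -> ring=[3:NB,38:NA,61:NC,91:ND]
Op 5: route key 48: smallest pos >= 48 is 61 -> NC
Op 6: add NE@32 -> ring=[3:NB,32:NE,38:NA,61:NC,91:ND]
Op 7: route key 94: none >= 94, wrap to smallest pos 3 -> NB
Final route key 94: none >= 94, wrap to smallest pos 3 -> NB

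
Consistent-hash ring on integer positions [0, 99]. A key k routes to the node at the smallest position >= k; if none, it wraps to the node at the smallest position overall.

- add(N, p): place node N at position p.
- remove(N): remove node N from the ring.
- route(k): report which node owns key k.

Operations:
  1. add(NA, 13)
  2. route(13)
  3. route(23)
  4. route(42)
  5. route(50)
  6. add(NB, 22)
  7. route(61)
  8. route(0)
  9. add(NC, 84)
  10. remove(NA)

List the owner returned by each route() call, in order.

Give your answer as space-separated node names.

Answer: NA NA NA NA NA NA

Derivation:
Op 1: add NA@13 -> ring=[13:NA]
Op 2: route key 13: smallest pos >= 13 is 13 -> NA
Op 3: route key 23: none >= 23, wrap to smallest pos 13 -> NA
Op 4: route key 42: none >= 42, wrap to smallest pos 13 -> NA
Op 5: route key 50: none >= 50, wrap to smallest pos 13 -> NA
Op 6: add NB@22 -> ring=[13:NA,22:NB]
Op 7: route key 61: none >= 61, wrap to smallest pos 13 -> NA
Op 8: route key 0: smallest pos >= 0 is 13 -> NA
Op 9: add NC@84 -> ring=[13:NA,22:NB,84:NC]
Op 10: remove NA -> ring=[22:NB,84:NC]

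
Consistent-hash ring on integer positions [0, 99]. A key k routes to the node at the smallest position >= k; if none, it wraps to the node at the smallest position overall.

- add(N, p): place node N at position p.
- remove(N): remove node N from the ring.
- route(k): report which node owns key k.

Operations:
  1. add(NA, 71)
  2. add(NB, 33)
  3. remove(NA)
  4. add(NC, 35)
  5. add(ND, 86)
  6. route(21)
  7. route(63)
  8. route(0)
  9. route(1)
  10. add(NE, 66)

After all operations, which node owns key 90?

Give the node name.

Op 1: add NA@71 -> ring=[71:NA]
Op 2: add NB@33 -> ring=[33:NB,71:NA]
Op 3: remove NA -> ring=[33:NB]
Op 4: add NC@35 -> ring=[33:NB,35:NC]
Op 5: add ND@86 -> ring=[33:NB,35:NC,86:ND]
Op 6: route key 21: smallest pos >= 21 is 33 -> NB
Op 7: route key 63: smallest pos >= 63 is 86 -> ND
Op 8: route key 0: smallest pos >= 0 is 33 -> NB
Op 9: route key 1: smallest pos >= 1 is 33 -> NB
Op 10: add NE@66 -> ring=[33:NB,35:NC,66:NE,86:ND]
Final route key 90: none >= 90, wrap to smallest pos 33 -> NB

Answer: NB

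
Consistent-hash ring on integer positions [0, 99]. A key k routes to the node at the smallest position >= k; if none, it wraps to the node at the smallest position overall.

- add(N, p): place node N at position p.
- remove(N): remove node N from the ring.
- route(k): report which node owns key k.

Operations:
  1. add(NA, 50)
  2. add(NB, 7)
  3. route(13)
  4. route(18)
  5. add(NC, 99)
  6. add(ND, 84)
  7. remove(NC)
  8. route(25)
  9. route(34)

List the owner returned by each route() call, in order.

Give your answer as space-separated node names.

Answer: NA NA NA NA

Derivation:
Op 1: add NA@50 -> ring=[50:NA]
Op 2: add NB@7 -> ring=[7:NB,50:NA]
Op 3: route key 13: smallest pos >= 13 is 50 -> NA
Op 4: route key 18: smallest pos >= 18 is 50 -> NA
Op 5: add NC@99 -> ring=[7:NB,50:NA,99:NC]
Op 6: add ND@84 -> ring=[7:NB,50:NA,84:ND,99:NC]
Op 7: remove NC -> ring=[7:NB,50:NA,84:ND]
Op 8: route key 25: smallest pos >= 25 is 50 -> NA
Op 9: route key 34: smallest pos >= 34 is 50 -> NA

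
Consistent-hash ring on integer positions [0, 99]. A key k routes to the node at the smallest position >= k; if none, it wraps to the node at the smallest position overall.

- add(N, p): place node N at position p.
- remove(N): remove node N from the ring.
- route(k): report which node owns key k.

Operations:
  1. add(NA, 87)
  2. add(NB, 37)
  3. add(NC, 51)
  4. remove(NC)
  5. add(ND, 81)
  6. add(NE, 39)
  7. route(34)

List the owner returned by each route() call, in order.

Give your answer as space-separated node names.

Op 1: add NA@87 -> ring=[87:NA]
Op 2: add NB@37 -> ring=[37:NB,87:NA]
Op 3: add NC@51 -> ring=[37:NB,51:NC,87:NA]
Op 4: remove NC -> ring=[37:NB,87:NA]
Op 5: add ND@81 -> ring=[37:NB,81:ND,87:NA]
Op 6: add NE@39 -> ring=[37:NB,39:NE,81:ND,87:NA]
Op 7: route key 34: smallest pos >= 34 is 37 -> NB

Answer: NB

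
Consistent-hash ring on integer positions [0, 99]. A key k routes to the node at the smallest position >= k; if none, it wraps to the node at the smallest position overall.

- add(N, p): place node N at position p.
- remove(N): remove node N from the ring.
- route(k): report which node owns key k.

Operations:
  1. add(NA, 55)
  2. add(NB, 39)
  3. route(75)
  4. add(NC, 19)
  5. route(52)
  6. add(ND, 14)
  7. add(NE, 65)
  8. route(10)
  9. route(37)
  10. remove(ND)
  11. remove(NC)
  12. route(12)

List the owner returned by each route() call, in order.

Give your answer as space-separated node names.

Op 1: add NA@55 -> ring=[55:NA]
Op 2: add NB@39 -> ring=[39:NB,55:NA]
Op 3: route key 75: none >= 75, wrap to smallest pos 39 -> NB
Op 4: add NC@19 -> ring=[19:NC,39:NB,55:NA]
Op 5: route key 52: smallest pos >= 52 is 55 -> NA
Op 6: add ND@14 -> ring=[14:ND,19:NC,39:NB,55:NA]
Op 7: add NE@65 -> ring=[14:ND,19:NC,39:NB,55:NA,65:NE]
Op 8: route key 10: smallest pos >= 10 is 14 -> ND
Op 9: route key 37: smallest pos >= 37 is 39 -> NB
Op 10: remove ND -> ring=[19:NC,39:NB,55:NA,65:NE]
Op 11: remove NC -> ring=[39:NB,55:NA,65:NE]
Op 12: route key 12: smallest pos >= 12 is 39 -> NB

Answer: NB NA ND NB NB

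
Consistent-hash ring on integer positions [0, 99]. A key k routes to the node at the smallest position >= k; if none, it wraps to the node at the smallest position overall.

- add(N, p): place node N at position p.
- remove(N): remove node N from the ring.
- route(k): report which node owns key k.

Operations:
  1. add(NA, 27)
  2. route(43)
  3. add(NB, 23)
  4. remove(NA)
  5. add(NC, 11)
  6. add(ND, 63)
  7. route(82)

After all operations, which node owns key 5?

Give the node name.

Op 1: add NA@27 -> ring=[27:NA]
Op 2: route key 43: none >= 43, wrap to smallest pos 27 -> NA
Op 3: add NB@23 -> ring=[23:NB,27:NA]
Op 4: remove NA -> ring=[23:NB]
Op 5: add NC@11 -> ring=[11:NC,23:NB]
Op 6: add ND@63 -> ring=[11:NC,23:NB,63:ND]
Op 7: route key 82: none >= 82, wrap to smallest pos 11 -> NC
Final route key 5: smallest pos >= 5 is 11 -> NC

Answer: NC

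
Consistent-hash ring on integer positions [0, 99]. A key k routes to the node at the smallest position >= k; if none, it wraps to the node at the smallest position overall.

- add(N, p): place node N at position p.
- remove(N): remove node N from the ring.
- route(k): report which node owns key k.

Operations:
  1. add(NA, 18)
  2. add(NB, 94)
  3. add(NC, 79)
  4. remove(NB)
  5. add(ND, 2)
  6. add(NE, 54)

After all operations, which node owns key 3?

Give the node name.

Answer: NA

Derivation:
Op 1: add NA@18 -> ring=[18:NA]
Op 2: add NB@94 -> ring=[18:NA,94:NB]
Op 3: add NC@79 -> ring=[18:NA,79:NC,94:NB]
Op 4: remove NB -> ring=[18:NA,79:NC]
Op 5: add ND@2 -> ring=[2:ND,18:NA,79:NC]
Op 6: add NE@54 -> ring=[2:ND,18:NA,54:NE,79:NC]
Final route key 3: smallest pos >= 3 is 18 -> NA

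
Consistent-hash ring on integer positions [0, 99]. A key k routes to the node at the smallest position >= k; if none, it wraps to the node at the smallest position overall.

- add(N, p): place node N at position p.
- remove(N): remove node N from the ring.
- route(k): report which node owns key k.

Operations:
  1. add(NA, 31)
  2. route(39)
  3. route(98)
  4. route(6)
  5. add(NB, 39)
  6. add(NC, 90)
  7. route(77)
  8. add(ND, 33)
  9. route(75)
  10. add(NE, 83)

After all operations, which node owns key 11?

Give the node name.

Op 1: add NA@31 -> ring=[31:NA]
Op 2: route key 39: none >= 39, wrap to smallest pos 31 -> NA
Op 3: route key 98: none >= 98, wrap to smallest pos 31 -> NA
Op 4: route key 6: smallest pos >= 6 is 31 -> NA
Op 5: add NB@39 -> ring=[31:NA,39:NB]
Op 6: add NC@90 -> ring=[31:NA,39:NB,90:NC]
Op 7: route key 77: smallest pos >= 77 is 90 -> NC
Op 8: add ND@33 -> ring=[31:NA,33:ND,39:NB,90:NC]
Op 9: route key 75: smallest pos >= 75 is 90 -> NC
Op 10: add NE@83 -> ring=[31:NA,33:ND,39:NB,83:NE,90:NC]
Final route key 11: smallest pos >= 11 is 31 -> NA

Answer: NA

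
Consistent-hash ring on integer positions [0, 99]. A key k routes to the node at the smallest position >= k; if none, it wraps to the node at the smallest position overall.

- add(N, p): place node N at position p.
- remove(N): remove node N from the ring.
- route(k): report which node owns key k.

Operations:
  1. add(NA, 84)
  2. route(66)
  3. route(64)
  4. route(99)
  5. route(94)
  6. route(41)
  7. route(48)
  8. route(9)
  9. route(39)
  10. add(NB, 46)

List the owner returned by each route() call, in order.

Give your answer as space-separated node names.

Op 1: add NA@84 -> ring=[84:NA]
Op 2: route key 66: smallest pos >= 66 is 84 -> NA
Op 3: route key 64: smallest pos >= 64 is 84 -> NA
Op 4: route key 99: none >= 99, wrap to smallest pos 84 -> NA
Op 5: route key 94: none >= 94, wrap to smallest pos 84 -> NA
Op 6: route key 41: smallest pos >= 41 is 84 -> NA
Op 7: route key 48: smallest pos >= 48 is 84 -> NA
Op 8: route key 9: smallest pos >= 9 is 84 -> NA
Op 9: route key 39: smallest pos >= 39 is 84 -> NA
Op 10: add NB@46 -> ring=[46:NB,84:NA]

Answer: NA NA NA NA NA NA NA NA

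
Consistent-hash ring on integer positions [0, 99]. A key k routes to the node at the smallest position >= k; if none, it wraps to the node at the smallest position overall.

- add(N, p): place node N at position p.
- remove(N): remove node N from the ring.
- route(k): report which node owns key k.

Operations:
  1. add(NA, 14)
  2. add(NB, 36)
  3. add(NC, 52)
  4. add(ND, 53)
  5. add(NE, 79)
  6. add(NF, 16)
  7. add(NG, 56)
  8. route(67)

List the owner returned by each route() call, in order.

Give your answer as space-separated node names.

Answer: NE

Derivation:
Op 1: add NA@14 -> ring=[14:NA]
Op 2: add NB@36 -> ring=[14:NA,36:NB]
Op 3: add NC@52 -> ring=[14:NA,36:NB,52:NC]
Op 4: add ND@53 -> ring=[14:NA,36:NB,52:NC,53:ND]
Op 5: add NE@79 -> ring=[14:NA,36:NB,52:NC,53:ND,79:NE]
Op 6: add NF@16 -> ring=[14:NA,16:NF,36:NB,52:NC,53:ND,79:NE]
Op 7: add NG@56 -> ring=[14:NA,16:NF,36:NB,52:NC,53:ND,56:NG,79:NE]
Op 8: route key 67: smallest pos >= 67 is 79 -> NE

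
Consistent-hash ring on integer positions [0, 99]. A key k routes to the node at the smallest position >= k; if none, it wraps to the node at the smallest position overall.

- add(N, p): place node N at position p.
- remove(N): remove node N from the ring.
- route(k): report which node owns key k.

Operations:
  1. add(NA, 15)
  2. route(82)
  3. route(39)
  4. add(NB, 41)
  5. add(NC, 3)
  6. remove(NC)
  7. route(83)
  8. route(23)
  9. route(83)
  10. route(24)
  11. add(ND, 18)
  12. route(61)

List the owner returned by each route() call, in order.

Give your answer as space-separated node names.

Answer: NA NA NA NB NA NB NA

Derivation:
Op 1: add NA@15 -> ring=[15:NA]
Op 2: route key 82: none >= 82, wrap to smallest pos 15 -> NA
Op 3: route key 39: none >= 39, wrap to smallest pos 15 -> NA
Op 4: add NB@41 -> ring=[15:NA,41:NB]
Op 5: add NC@3 -> ring=[3:NC,15:NA,41:NB]
Op 6: remove NC -> ring=[15:NA,41:NB]
Op 7: route key 83: none >= 83, wrap to smallest pos 15 -> NA
Op 8: route key 23: smallest pos >= 23 is 41 -> NB
Op 9: route key 83: none >= 83, wrap to smallest pos 15 -> NA
Op 10: route key 24: smallest pos >= 24 is 41 -> NB
Op 11: add ND@18 -> ring=[15:NA,18:ND,41:NB]
Op 12: route key 61: none >= 61, wrap to smallest pos 15 -> NA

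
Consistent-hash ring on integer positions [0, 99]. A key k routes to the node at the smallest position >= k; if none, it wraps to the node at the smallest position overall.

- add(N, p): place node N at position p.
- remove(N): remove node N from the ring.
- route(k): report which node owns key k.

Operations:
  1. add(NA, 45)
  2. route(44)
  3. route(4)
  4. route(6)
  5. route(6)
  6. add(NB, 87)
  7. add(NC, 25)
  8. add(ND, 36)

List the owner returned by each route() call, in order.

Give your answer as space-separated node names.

Op 1: add NA@45 -> ring=[45:NA]
Op 2: route key 44: smallest pos >= 44 is 45 -> NA
Op 3: route key 4: smallest pos >= 4 is 45 -> NA
Op 4: route key 6: smallest pos >= 6 is 45 -> NA
Op 5: route key 6: smallest pos >= 6 is 45 -> NA
Op 6: add NB@87 -> ring=[45:NA,87:NB]
Op 7: add NC@25 -> ring=[25:NC,45:NA,87:NB]
Op 8: add ND@36 -> ring=[25:NC,36:ND,45:NA,87:NB]

Answer: NA NA NA NA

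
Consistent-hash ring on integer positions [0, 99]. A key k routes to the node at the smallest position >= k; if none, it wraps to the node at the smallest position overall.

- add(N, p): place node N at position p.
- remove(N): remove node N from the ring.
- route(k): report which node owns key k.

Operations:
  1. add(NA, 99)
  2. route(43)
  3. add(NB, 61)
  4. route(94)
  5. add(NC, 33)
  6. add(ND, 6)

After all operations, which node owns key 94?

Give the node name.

Answer: NA

Derivation:
Op 1: add NA@99 -> ring=[99:NA]
Op 2: route key 43: smallest pos >= 43 is 99 -> NA
Op 3: add NB@61 -> ring=[61:NB,99:NA]
Op 4: route key 94: smallest pos >= 94 is 99 -> NA
Op 5: add NC@33 -> ring=[33:NC,61:NB,99:NA]
Op 6: add ND@6 -> ring=[6:ND,33:NC,61:NB,99:NA]
Final route key 94: smallest pos >= 94 is 99 -> NA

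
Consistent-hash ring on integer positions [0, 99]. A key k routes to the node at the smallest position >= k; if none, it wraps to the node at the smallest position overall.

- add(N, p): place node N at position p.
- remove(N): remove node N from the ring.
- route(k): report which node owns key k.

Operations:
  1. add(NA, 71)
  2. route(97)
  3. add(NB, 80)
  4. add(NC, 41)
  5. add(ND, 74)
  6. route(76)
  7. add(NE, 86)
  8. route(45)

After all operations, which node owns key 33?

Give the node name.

Answer: NC

Derivation:
Op 1: add NA@71 -> ring=[71:NA]
Op 2: route key 97: none >= 97, wrap to smallest pos 71 -> NA
Op 3: add NB@80 -> ring=[71:NA,80:NB]
Op 4: add NC@41 -> ring=[41:NC,71:NA,80:NB]
Op 5: add ND@74 -> ring=[41:NC,71:NA,74:ND,80:NB]
Op 6: route key 76: smallest pos >= 76 is 80 -> NB
Op 7: add NE@86 -> ring=[41:NC,71:NA,74:ND,80:NB,86:NE]
Op 8: route key 45: smallest pos >= 45 is 71 -> NA
Final route key 33: smallest pos >= 33 is 41 -> NC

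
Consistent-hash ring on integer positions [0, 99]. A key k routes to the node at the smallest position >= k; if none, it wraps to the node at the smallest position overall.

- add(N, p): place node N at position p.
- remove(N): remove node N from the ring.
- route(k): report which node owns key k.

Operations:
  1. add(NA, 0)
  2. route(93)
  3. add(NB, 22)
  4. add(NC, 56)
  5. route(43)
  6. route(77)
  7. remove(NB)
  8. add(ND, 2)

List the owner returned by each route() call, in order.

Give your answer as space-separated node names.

Op 1: add NA@0 -> ring=[0:NA]
Op 2: route key 93: none >= 93, wrap to smallest pos 0 -> NA
Op 3: add NB@22 -> ring=[0:NA,22:NB]
Op 4: add NC@56 -> ring=[0:NA,22:NB,56:NC]
Op 5: route key 43: smallest pos >= 43 is 56 -> NC
Op 6: route key 77: none >= 77, wrap to smallest pos 0 -> NA
Op 7: remove NB -> ring=[0:NA,56:NC]
Op 8: add ND@2 -> ring=[0:NA,2:ND,56:NC]

Answer: NA NC NA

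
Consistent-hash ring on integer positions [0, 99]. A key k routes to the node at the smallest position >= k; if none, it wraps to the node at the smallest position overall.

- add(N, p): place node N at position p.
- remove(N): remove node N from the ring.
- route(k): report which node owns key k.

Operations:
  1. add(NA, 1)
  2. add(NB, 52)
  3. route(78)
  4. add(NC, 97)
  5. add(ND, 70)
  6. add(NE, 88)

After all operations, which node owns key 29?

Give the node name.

Answer: NB

Derivation:
Op 1: add NA@1 -> ring=[1:NA]
Op 2: add NB@52 -> ring=[1:NA,52:NB]
Op 3: route key 78: none >= 78, wrap to smallest pos 1 -> NA
Op 4: add NC@97 -> ring=[1:NA,52:NB,97:NC]
Op 5: add ND@70 -> ring=[1:NA,52:NB,70:ND,97:NC]
Op 6: add NE@88 -> ring=[1:NA,52:NB,70:ND,88:NE,97:NC]
Final route key 29: smallest pos >= 29 is 52 -> NB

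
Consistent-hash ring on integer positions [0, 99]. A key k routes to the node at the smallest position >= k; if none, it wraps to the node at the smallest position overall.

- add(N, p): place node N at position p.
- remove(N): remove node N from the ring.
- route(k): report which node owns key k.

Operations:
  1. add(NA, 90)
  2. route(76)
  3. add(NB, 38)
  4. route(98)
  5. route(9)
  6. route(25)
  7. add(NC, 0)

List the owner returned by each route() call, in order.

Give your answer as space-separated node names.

Op 1: add NA@90 -> ring=[90:NA]
Op 2: route key 76: smallest pos >= 76 is 90 -> NA
Op 3: add NB@38 -> ring=[38:NB,90:NA]
Op 4: route key 98: none >= 98, wrap to smallest pos 38 -> NB
Op 5: route key 9: smallest pos >= 9 is 38 -> NB
Op 6: route key 25: smallest pos >= 25 is 38 -> NB
Op 7: add NC@0 -> ring=[0:NC,38:NB,90:NA]

Answer: NA NB NB NB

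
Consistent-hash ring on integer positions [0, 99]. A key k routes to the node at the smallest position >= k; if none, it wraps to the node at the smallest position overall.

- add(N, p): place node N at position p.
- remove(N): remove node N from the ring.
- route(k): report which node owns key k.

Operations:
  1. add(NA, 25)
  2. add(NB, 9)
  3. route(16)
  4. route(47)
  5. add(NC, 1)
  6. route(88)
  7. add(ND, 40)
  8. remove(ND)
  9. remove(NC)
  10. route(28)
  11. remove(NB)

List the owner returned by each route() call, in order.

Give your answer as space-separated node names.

Op 1: add NA@25 -> ring=[25:NA]
Op 2: add NB@9 -> ring=[9:NB,25:NA]
Op 3: route key 16: smallest pos >= 16 is 25 -> NA
Op 4: route key 47: none >= 47, wrap to smallest pos 9 -> NB
Op 5: add NC@1 -> ring=[1:NC,9:NB,25:NA]
Op 6: route key 88: none >= 88, wrap to smallest pos 1 -> NC
Op 7: add ND@40 -> ring=[1:NC,9:NB,25:NA,40:ND]
Op 8: remove ND -> ring=[1:NC,9:NB,25:NA]
Op 9: remove NC -> ring=[9:NB,25:NA]
Op 10: route key 28: none >= 28, wrap to smallest pos 9 -> NB
Op 11: remove NB -> ring=[25:NA]

Answer: NA NB NC NB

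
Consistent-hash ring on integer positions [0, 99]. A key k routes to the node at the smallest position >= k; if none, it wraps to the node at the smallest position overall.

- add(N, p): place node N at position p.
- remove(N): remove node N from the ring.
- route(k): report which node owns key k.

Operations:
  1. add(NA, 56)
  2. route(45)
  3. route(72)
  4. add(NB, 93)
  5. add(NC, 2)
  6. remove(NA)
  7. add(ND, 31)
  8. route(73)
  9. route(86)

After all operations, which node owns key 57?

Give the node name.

Answer: NB

Derivation:
Op 1: add NA@56 -> ring=[56:NA]
Op 2: route key 45: smallest pos >= 45 is 56 -> NA
Op 3: route key 72: none >= 72, wrap to smallest pos 56 -> NA
Op 4: add NB@93 -> ring=[56:NA,93:NB]
Op 5: add NC@2 -> ring=[2:NC,56:NA,93:NB]
Op 6: remove NA -> ring=[2:NC,93:NB]
Op 7: add ND@31 -> ring=[2:NC,31:ND,93:NB]
Op 8: route key 73: smallest pos >= 73 is 93 -> NB
Op 9: route key 86: smallest pos >= 86 is 93 -> NB
Final route key 57: smallest pos >= 57 is 93 -> NB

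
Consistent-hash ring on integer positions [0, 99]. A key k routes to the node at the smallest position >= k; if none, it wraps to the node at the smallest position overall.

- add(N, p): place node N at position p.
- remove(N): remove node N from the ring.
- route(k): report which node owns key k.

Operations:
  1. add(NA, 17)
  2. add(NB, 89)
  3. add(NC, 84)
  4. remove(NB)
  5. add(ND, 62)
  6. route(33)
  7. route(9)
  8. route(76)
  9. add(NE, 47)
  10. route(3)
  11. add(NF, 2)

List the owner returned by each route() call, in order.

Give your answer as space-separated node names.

Answer: ND NA NC NA

Derivation:
Op 1: add NA@17 -> ring=[17:NA]
Op 2: add NB@89 -> ring=[17:NA,89:NB]
Op 3: add NC@84 -> ring=[17:NA,84:NC,89:NB]
Op 4: remove NB -> ring=[17:NA,84:NC]
Op 5: add ND@62 -> ring=[17:NA,62:ND,84:NC]
Op 6: route key 33: smallest pos >= 33 is 62 -> ND
Op 7: route key 9: smallest pos >= 9 is 17 -> NA
Op 8: route key 76: smallest pos >= 76 is 84 -> NC
Op 9: add NE@47 -> ring=[17:NA,47:NE,62:ND,84:NC]
Op 10: route key 3: smallest pos >= 3 is 17 -> NA
Op 11: add NF@2 -> ring=[2:NF,17:NA,47:NE,62:ND,84:NC]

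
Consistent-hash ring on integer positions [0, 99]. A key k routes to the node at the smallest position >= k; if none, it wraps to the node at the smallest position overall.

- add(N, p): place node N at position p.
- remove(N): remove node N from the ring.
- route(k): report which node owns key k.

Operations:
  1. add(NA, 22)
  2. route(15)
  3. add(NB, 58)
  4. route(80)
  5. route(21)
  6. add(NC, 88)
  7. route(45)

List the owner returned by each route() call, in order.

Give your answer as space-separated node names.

Answer: NA NA NA NB

Derivation:
Op 1: add NA@22 -> ring=[22:NA]
Op 2: route key 15: smallest pos >= 15 is 22 -> NA
Op 3: add NB@58 -> ring=[22:NA,58:NB]
Op 4: route key 80: none >= 80, wrap to smallest pos 22 -> NA
Op 5: route key 21: smallest pos >= 21 is 22 -> NA
Op 6: add NC@88 -> ring=[22:NA,58:NB,88:NC]
Op 7: route key 45: smallest pos >= 45 is 58 -> NB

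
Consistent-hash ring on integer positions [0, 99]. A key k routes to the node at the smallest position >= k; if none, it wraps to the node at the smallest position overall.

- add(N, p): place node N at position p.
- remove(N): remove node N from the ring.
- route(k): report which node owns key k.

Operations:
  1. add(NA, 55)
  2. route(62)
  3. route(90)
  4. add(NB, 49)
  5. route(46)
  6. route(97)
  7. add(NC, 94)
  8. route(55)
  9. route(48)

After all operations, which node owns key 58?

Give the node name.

Answer: NC

Derivation:
Op 1: add NA@55 -> ring=[55:NA]
Op 2: route key 62: none >= 62, wrap to smallest pos 55 -> NA
Op 3: route key 90: none >= 90, wrap to smallest pos 55 -> NA
Op 4: add NB@49 -> ring=[49:NB,55:NA]
Op 5: route key 46: smallest pos >= 46 is 49 -> NB
Op 6: route key 97: none >= 97, wrap to smallest pos 49 -> NB
Op 7: add NC@94 -> ring=[49:NB,55:NA,94:NC]
Op 8: route key 55: smallest pos >= 55 is 55 -> NA
Op 9: route key 48: smallest pos >= 48 is 49 -> NB
Final route key 58: smallest pos >= 58 is 94 -> NC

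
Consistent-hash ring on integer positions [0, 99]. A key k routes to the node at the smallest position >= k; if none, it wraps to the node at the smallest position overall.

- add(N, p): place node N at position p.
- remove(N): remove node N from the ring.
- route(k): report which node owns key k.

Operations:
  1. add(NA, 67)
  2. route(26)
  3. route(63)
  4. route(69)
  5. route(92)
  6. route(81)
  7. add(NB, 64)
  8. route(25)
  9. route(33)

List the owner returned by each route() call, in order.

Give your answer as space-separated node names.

Op 1: add NA@67 -> ring=[67:NA]
Op 2: route key 26: smallest pos >= 26 is 67 -> NA
Op 3: route key 63: smallest pos >= 63 is 67 -> NA
Op 4: route key 69: none >= 69, wrap to smallest pos 67 -> NA
Op 5: route key 92: none >= 92, wrap to smallest pos 67 -> NA
Op 6: route key 81: none >= 81, wrap to smallest pos 67 -> NA
Op 7: add NB@64 -> ring=[64:NB,67:NA]
Op 8: route key 25: smallest pos >= 25 is 64 -> NB
Op 9: route key 33: smallest pos >= 33 is 64 -> NB

Answer: NA NA NA NA NA NB NB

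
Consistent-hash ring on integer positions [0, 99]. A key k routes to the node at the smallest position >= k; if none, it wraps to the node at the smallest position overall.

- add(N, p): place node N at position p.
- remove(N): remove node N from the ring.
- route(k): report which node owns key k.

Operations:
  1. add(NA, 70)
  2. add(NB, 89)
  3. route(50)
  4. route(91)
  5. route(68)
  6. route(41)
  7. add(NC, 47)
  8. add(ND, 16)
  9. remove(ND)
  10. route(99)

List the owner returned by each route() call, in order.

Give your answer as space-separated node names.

Answer: NA NA NA NA NC

Derivation:
Op 1: add NA@70 -> ring=[70:NA]
Op 2: add NB@89 -> ring=[70:NA,89:NB]
Op 3: route key 50: smallest pos >= 50 is 70 -> NA
Op 4: route key 91: none >= 91, wrap to smallest pos 70 -> NA
Op 5: route key 68: smallest pos >= 68 is 70 -> NA
Op 6: route key 41: smallest pos >= 41 is 70 -> NA
Op 7: add NC@47 -> ring=[47:NC,70:NA,89:NB]
Op 8: add ND@16 -> ring=[16:ND,47:NC,70:NA,89:NB]
Op 9: remove ND -> ring=[47:NC,70:NA,89:NB]
Op 10: route key 99: none >= 99, wrap to smallest pos 47 -> NC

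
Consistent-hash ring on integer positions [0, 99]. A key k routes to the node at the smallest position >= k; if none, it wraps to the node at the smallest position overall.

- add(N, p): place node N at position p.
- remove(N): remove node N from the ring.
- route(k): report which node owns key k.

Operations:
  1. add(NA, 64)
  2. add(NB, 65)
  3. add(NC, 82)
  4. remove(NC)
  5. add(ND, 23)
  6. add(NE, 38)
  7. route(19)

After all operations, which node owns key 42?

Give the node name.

Answer: NA

Derivation:
Op 1: add NA@64 -> ring=[64:NA]
Op 2: add NB@65 -> ring=[64:NA,65:NB]
Op 3: add NC@82 -> ring=[64:NA,65:NB,82:NC]
Op 4: remove NC -> ring=[64:NA,65:NB]
Op 5: add ND@23 -> ring=[23:ND,64:NA,65:NB]
Op 6: add NE@38 -> ring=[23:ND,38:NE,64:NA,65:NB]
Op 7: route key 19: smallest pos >= 19 is 23 -> ND
Final route key 42: smallest pos >= 42 is 64 -> NA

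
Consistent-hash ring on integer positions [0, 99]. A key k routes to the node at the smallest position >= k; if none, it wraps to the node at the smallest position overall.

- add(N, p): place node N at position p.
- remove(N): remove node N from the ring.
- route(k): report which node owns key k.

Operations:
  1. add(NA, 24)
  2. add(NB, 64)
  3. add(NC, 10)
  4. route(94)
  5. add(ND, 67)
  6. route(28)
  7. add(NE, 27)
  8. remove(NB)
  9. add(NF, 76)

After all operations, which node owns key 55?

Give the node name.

Answer: ND

Derivation:
Op 1: add NA@24 -> ring=[24:NA]
Op 2: add NB@64 -> ring=[24:NA,64:NB]
Op 3: add NC@10 -> ring=[10:NC,24:NA,64:NB]
Op 4: route key 94: none >= 94, wrap to smallest pos 10 -> NC
Op 5: add ND@67 -> ring=[10:NC,24:NA,64:NB,67:ND]
Op 6: route key 28: smallest pos >= 28 is 64 -> NB
Op 7: add NE@27 -> ring=[10:NC,24:NA,27:NE,64:NB,67:ND]
Op 8: remove NB -> ring=[10:NC,24:NA,27:NE,67:ND]
Op 9: add NF@76 -> ring=[10:NC,24:NA,27:NE,67:ND,76:NF]
Final route key 55: smallest pos >= 55 is 67 -> ND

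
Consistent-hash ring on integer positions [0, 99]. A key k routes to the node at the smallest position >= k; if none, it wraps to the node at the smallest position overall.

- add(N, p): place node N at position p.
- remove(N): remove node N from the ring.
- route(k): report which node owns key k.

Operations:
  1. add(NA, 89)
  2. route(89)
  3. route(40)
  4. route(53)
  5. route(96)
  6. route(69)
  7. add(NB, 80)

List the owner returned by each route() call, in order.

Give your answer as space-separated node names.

Answer: NA NA NA NA NA

Derivation:
Op 1: add NA@89 -> ring=[89:NA]
Op 2: route key 89: smallest pos >= 89 is 89 -> NA
Op 3: route key 40: smallest pos >= 40 is 89 -> NA
Op 4: route key 53: smallest pos >= 53 is 89 -> NA
Op 5: route key 96: none >= 96, wrap to smallest pos 89 -> NA
Op 6: route key 69: smallest pos >= 69 is 89 -> NA
Op 7: add NB@80 -> ring=[80:NB,89:NA]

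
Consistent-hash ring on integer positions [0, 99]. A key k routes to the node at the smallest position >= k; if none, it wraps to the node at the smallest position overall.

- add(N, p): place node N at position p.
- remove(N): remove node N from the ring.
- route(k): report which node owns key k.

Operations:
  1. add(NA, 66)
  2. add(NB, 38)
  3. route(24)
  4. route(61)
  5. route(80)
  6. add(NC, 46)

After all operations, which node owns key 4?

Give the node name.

Op 1: add NA@66 -> ring=[66:NA]
Op 2: add NB@38 -> ring=[38:NB,66:NA]
Op 3: route key 24: smallest pos >= 24 is 38 -> NB
Op 4: route key 61: smallest pos >= 61 is 66 -> NA
Op 5: route key 80: none >= 80, wrap to smallest pos 38 -> NB
Op 6: add NC@46 -> ring=[38:NB,46:NC,66:NA]
Final route key 4: smallest pos >= 4 is 38 -> NB

Answer: NB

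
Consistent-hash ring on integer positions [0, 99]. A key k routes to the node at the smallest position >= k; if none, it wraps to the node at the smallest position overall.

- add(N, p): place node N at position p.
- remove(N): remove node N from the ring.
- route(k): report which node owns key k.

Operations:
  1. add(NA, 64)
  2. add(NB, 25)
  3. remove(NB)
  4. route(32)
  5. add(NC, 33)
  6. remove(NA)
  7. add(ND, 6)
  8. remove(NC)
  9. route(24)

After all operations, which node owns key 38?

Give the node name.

Op 1: add NA@64 -> ring=[64:NA]
Op 2: add NB@25 -> ring=[25:NB,64:NA]
Op 3: remove NB -> ring=[64:NA]
Op 4: route key 32: smallest pos >= 32 is 64 -> NA
Op 5: add NC@33 -> ring=[33:NC,64:NA]
Op 6: remove NA -> ring=[33:NC]
Op 7: add ND@6 -> ring=[6:ND,33:NC]
Op 8: remove NC -> ring=[6:ND]
Op 9: route key 24: none >= 24, wrap to smallest pos 6 -> ND
Final route key 38: none >= 38, wrap to smallest pos 6 -> ND

Answer: ND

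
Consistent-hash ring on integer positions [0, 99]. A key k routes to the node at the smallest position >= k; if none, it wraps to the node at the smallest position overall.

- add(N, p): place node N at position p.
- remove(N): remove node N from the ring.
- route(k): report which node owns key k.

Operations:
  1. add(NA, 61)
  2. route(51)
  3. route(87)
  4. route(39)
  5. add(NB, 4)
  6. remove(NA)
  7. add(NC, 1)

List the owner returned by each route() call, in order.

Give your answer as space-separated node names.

Op 1: add NA@61 -> ring=[61:NA]
Op 2: route key 51: smallest pos >= 51 is 61 -> NA
Op 3: route key 87: none >= 87, wrap to smallest pos 61 -> NA
Op 4: route key 39: smallest pos >= 39 is 61 -> NA
Op 5: add NB@4 -> ring=[4:NB,61:NA]
Op 6: remove NA -> ring=[4:NB]
Op 7: add NC@1 -> ring=[1:NC,4:NB]

Answer: NA NA NA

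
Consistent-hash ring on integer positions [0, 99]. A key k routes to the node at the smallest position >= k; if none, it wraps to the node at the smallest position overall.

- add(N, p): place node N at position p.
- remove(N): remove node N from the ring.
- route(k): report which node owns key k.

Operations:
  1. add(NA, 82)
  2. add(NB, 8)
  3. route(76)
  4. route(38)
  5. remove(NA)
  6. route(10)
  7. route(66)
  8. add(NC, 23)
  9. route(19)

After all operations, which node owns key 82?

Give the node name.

Answer: NB

Derivation:
Op 1: add NA@82 -> ring=[82:NA]
Op 2: add NB@8 -> ring=[8:NB,82:NA]
Op 3: route key 76: smallest pos >= 76 is 82 -> NA
Op 4: route key 38: smallest pos >= 38 is 82 -> NA
Op 5: remove NA -> ring=[8:NB]
Op 6: route key 10: none >= 10, wrap to smallest pos 8 -> NB
Op 7: route key 66: none >= 66, wrap to smallest pos 8 -> NB
Op 8: add NC@23 -> ring=[8:NB,23:NC]
Op 9: route key 19: smallest pos >= 19 is 23 -> NC
Final route key 82: none >= 82, wrap to smallest pos 8 -> NB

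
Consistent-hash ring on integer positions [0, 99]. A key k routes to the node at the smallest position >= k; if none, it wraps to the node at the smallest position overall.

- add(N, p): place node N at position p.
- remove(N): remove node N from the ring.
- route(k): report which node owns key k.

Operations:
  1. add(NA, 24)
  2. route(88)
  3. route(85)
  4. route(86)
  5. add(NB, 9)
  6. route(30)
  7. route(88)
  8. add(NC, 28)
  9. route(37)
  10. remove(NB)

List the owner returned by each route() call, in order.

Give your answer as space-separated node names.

Answer: NA NA NA NB NB NB

Derivation:
Op 1: add NA@24 -> ring=[24:NA]
Op 2: route key 88: none >= 88, wrap to smallest pos 24 -> NA
Op 3: route key 85: none >= 85, wrap to smallest pos 24 -> NA
Op 4: route key 86: none >= 86, wrap to smallest pos 24 -> NA
Op 5: add NB@9 -> ring=[9:NB,24:NA]
Op 6: route key 30: none >= 30, wrap to smallest pos 9 -> NB
Op 7: route key 88: none >= 88, wrap to smallest pos 9 -> NB
Op 8: add NC@28 -> ring=[9:NB,24:NA,28:NC]
Op 9: route key 37: none >= 37, wrap to smallest pos 9 -> NB
Op 10: remove NB -> ring=[24:NA,28:NC]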